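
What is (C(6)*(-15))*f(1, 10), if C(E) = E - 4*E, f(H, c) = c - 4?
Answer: 1620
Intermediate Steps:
f(H, c) = -4 + c
C(E) = -3*E
(C(6)*(-15))*f(1, 10) = (-3*6*(-15))*(-4 + 10) = -18*(-15)*6 = 270*6 = 1620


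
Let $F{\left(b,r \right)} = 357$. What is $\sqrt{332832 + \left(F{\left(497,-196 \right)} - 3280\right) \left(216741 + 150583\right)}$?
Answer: $2 i \sqrt{268338805} \approx 32762.0 i$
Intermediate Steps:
$\sqrt{332832 + \left(F{\left(497,-196 \right)} - 3280\right) \left(216741 + 150583\right)} = \sqrt{332832 + \left(357 - 3280\right) \left(216741 + 150583\right)} = \sqrt{332832 - 1073688052} = \sqrt{-1073355220} = 2 i \sqrt{268338805}$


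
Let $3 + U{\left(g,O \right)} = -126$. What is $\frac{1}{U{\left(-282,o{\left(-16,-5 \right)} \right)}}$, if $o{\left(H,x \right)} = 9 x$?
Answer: $- \frac{1}{129} \approx -0.0077519$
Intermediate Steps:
$U{\left(g,O \right)} = -129$ ($U{\left(g,O \right)} = -3 - 126 = -129$)
$\frac{1}{U{\left(-282,o{\left(-16,-5 \right)} \right)}} = \frac{1}{-129} = - \frac{1}{129}$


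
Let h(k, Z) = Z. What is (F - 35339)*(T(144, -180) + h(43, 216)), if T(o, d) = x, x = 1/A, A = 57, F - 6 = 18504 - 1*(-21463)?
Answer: 57058442/57 ≈ 1.0010e+6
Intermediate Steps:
F = 39973 (F = 6 + (18504 - 1*(-21463)) = 6 + (18504 + 21463) = 6 + 39967 = 39973)
x = 1/57 ≈ 0.017544
T(o, d) = 1/57
(F - 35339)*(T(144, -180) + h(43, 216)) = (39973 - 35339)*(1/57 + 216) = 4634*(12313/57) = 57058442/57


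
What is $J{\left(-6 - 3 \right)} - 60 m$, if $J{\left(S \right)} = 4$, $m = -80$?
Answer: $4804$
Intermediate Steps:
$J{\left(-6 - 3 \right)} - 60 m = 4 - -4800 = 4 + 4800 = 4804$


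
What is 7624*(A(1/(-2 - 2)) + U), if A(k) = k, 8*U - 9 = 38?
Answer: 42885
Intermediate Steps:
U = 47/8 (U = 9/8 + (⅛)*38 = 9/8 + 19/4 = 47/8 ≈ 5.8750)
7624*(A(1/(-2 - 2)) + U) = 7624*(1/(-2 - 2) + 47/8) = 7624*(1/(-4) + 47/8) = 7624*(-¼ + 47/8) = 7624*(45/8) = 42885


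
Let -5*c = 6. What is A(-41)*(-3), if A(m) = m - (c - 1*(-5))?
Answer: 672/5 ≈ 134.40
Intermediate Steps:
c = -6/5 (c = -⅕*6 = -6/5 ≈ -1.2000)
A(m) = -19/5 + m (A(m) = m - (-6/5 - 1*(-5)) = m - (-6/5 + 5) = m - 1*19/5 = m - 19/5 = -19/5 + m)
A(-41)*(-3) = (-19/5 - 41)*(-3) = -224/5*(-3) = 672/5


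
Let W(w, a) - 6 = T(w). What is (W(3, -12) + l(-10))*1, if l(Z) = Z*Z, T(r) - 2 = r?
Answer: 111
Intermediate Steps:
T(r) = 2 + r
W(w, a) = 8 + w (W(w, a) = 6 + (2 + w) = 8 + w)
l(Z) = Z**2
(W(3, -12) + l(-10))*1 = ((8 + 3) + (-10)**2)*1 = (11 + 100)*1 = 111*1 = 111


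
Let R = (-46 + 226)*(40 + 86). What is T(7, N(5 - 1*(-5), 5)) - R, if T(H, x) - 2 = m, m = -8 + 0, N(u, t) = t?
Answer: -22686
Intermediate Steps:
m = -8
T(H, x) = -6 (T(H, x) = 2 - 8 = -6)
R = 22680 (R = 180*126 = 22680)
T(7, N(5 - 1*(-5), 5)) - R = -6 - 1*22680 = -6 - 22680 = -22686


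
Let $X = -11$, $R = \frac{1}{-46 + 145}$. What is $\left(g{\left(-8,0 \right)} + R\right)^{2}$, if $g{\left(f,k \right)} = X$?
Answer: $\frac{1183744}{9801} \approx 120.78$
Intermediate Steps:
$R = \frac{1}{99} \approx 0.010101$
$g{\left(f,k \right)} = -11$
$\left(g{\left(-8,0 \right)} + R\right)^{2} = \left(-11 + \frac{1}{99}\right)^{2} = \left(- \frac{1088}{99}\right)^{2} = \frac{1183744}{9801}$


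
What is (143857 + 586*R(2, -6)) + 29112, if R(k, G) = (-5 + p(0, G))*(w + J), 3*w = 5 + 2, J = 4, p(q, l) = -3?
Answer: 429835/3 ≈ 1.4328e+5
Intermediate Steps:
w = 7/3 (w = (5 + 2)/3 = (1/3)*7 = 7/3 ≈ 2.3333)
R(k, G) = -152/3 (R(k, G) = (-5 - 3)*(7/3 + 4) = -8*19/3 = -152/3)
(143857 + 586*R(2, -6)) + 29112 = (143857 + 586*(-152/3)) + 29112 = (143857 - 89072/3) + 29112 = 342499/3 + 29112 = 429835/3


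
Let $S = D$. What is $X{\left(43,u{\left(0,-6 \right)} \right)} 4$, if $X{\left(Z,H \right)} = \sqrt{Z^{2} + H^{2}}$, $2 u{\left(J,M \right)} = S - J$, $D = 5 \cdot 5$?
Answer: $2 \sqrt{8021} \approx 179.12$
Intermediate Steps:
$D = 25$
$S = 25$
$u{\left(J,M \right)} = \frac{25}{2} - \frac{J}{2}$ ($u{\left(J,M \right)} = \frac{25 - J}{2} = \frac{25}{2} - \frac{J}{2}$)
$X{\left(Z,H \right)} = \sqrt{H^{2} + Z^{2}}$
$X{\left(43,u{\left(0,-6 \right)} \right)} 4 = \sqrt{\left(\frac{25}{2} - 0\right)^{2} + 43^{2}} \cdot 4 = \sqrt{\left(\frac{25}{2} + 0\right)^{2} + 1849} \cdot 4 = \sqrt{\left(\frac{25}{2}\right)^{2} + 1849} \cdot 4 = \sqrt{\frac{625}{4} + 1849} \cdot 4 = \sqrt{\frac{8021}{4}} \cdot 4 = \frac{\sqrt{8021}}{2} \cdot 4 = 2 \sqrt{8021}$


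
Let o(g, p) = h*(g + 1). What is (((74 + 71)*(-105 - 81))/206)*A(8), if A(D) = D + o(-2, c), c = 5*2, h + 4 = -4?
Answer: -215760/103 ≈ -2094.8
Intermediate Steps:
h = -8 (h = -4 - 4 = -8)
c = 10
o(g, p) = -8 - 8*g (o(g, p) = -8*(g + 1) = -8*(1 + g) = -8 - 8*g)
A(D) = 8 + D (A(D) = D + (-8 - 8*(-2)) = D + (-8 + 16) = D + 8 = 8 + D)
(((74 + 71)*(-105 - 81))/206)*A(8) = (((74 + 71)*(-105 - 81))/206)*(8 + 8) = ((145*(-186))/206)*16 = ((1/206)*(-26970))*16 = -13485/103*16 = -215760/103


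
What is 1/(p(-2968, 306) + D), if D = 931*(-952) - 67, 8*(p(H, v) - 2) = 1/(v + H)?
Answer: -21296/18876284593 ≈ -1.1282e-6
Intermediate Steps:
p(H, v) = 2 + 1/(8*(H + v)) (p(H, v) = 2 + 1/(8*(v + H)) = 2 + 1/(8*(H + v)))
D = -886379 (D = -886312 - 67 = -886379)
1/(p(-2968, 306) + D) = 1/((⅛ + 2*(-2968) + 2*306)/(-2968 + 306) - 886379) = 1/((⅛ - 5936 + 612)/(-2662) - 886379) = 1/(-1/2662*(-42591/8) - 886379) = 1/(42591/21296 - 886379) = 1/(-18876284593/21296) = -21296/18876284593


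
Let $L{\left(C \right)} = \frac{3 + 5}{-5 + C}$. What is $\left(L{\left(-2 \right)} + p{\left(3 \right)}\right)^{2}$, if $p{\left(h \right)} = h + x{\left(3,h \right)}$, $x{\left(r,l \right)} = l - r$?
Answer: $\frac{169}{49} \approx 3.449$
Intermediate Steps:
$L{\left(C \right)} = \frac{8}{-5 + C}$
$p{\left(h \right)} = -3 + 2 h$ ($p{\left(h \right)} = h + \left(h - 3\right) = h + \left(-3 + h\right) = -3 + 2 h$)
$\left(L{\left(-2 \right)} + p{\left(3 \right)}\right)^{2} = \left(\frac{8}{-5 - 2} + \left(-3 + 2 \cdot 3\right)\right)^{2} = \left(\frac{8}{-7} + \left(-3 + 6\right)\right)^{2} = \left(8 \left(- \frac{1}{7}\right) + 3\right)^{2} = \left(- \frac{8}{7} + 3\right)^{2} = \left(\frac{13}{7}\right)^{2} = \frac{169}{49}$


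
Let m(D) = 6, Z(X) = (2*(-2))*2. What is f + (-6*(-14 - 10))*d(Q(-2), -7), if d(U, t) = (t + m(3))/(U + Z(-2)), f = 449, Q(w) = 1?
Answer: 3287/7 ≈ 469.57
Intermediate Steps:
Z(X) = -8 (Z(X) = -4*2 = -8)
d(U, t) = (6 + t)/(-8 + U) (d(U, t) = (t + 6)/(U - 8) = (6 + t)/(-8 + U))
f + (-6*(-14 - 10))*d(Q(-2), -7) = 449 + (-6*(-14 - 10))*((6 - 7)/(-8 + 1)) = 449 + (-6*(-24))*(-1/(-7)) = 449 + 144*(-⅐*(-1)) = 449 + 144*(⅐) = 449 + 144/7 = 3287/7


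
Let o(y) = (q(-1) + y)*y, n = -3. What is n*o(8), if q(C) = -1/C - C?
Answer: -240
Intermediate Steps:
q(C) = -C - 1/C
o(y) = y*(2 + y) (o(y) = ((-1*(-1) - 1/(-1)) + y)*y = ((1 - 1*(-1)) + y)*y = ((1 + 1) + y)*y = (2 + y)*y = y*(2 + y))
n*o(8) = -24*(2 + 8) = -24*10 = -3*80 = -240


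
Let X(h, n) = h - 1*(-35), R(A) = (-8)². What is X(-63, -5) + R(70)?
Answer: 36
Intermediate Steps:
R(A) = 64
X(h, n) = 35 + h (X(h, n) = h + 35 = 35 + h)
X(-63, -5) + R(70) = (35 - 63) + 64 = -28 + 64 = 36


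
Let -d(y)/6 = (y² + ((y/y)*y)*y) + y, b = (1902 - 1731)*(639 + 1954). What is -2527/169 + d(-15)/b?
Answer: -124546719/8326123 ≈ -14.959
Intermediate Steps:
b = 443403 (b = 171*2593 = 443403)
d(y) = -12*y² - 6*y (d(y) = -6*((y² + ((y/y)*y)*y) + y) = -6*((y² + (1*y)*y) + y) = -6*((y² + y*y) + y) = -6*((y² + y²) + y) = -6*(2*y² + y) = -6*(y + 2*y²) = -12*y² - 6*y)
-2527/169 + d(-15)/b = -2527/169 - 6*(-15)*(1 + 2*(-15))/443403 = -2527*1/169 - 6*(-15)*(1 - 30)*(1/443403) = -2527/169 - 6*(-15)*(-29)*(1/443403) = -2527/169 - 2610*1/443403 = -2527/169 - 290/49267 = -124546719/8326123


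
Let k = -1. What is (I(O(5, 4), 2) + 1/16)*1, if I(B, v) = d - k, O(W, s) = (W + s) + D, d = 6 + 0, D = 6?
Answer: 113/16 ≈ 7.0625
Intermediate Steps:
d = 6
O(W, s) = 6 + W + s (O(W, s) = (W + s) + 6 = 6 + W + s)
I(B, v) = 7 (I(B, v) = 6 - 1*(-1) = 6 + 1 = 7)
(I(O(5, 4), 2) + 1/16)*1 = (7 + 1/16)*1 = (113/16)*1 = 113/16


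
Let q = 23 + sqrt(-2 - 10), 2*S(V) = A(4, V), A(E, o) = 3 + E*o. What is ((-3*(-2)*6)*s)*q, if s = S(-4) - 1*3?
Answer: -7866 - 684*I*sqrt(3) ≈ -7866.0 - 1184.7*I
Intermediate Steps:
S(V) = 3/2 + 2*V (S(V) = (3 + 4*V)/2 = 3/2 + 2*V)
s = -19/2 (s = (3/2 + 2*(-4)) - 1*3 = (3/2 - 8) - 3 = -13/2 - 3 = -19/2 ≈ -9.5000)
q = 23 + 2*I*sqrt(3) (q = 23 + sqrt(-12) = 23 + 2*I*sqrt(3) ≈ 23.0 + 3.4641*I)
((-3*(-2)*6)*s)*q = ((-3*(-2)*6)*(-19/2))*(23 + 2*I*sqrt(3)) = ((6*6)*(-19/2))*(23 + 2*I*sqrt(3)) = (36*(-19/2))*(23 + 2*I*sqrt(3)) = -342*(23 + 2*I*sqrt(3)) = -7866 - 684*I*sqrt(3)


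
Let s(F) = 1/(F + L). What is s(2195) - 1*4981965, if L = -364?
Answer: -9121977914/1831 ≈ -4.9820e+6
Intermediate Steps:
s(F) = 1/(-364 + F) (s(F) = 1/(F - 364) = 1/(-364 + F))
s(2195) - 1*4981965 = 1/(-364 + 2195) - 1*4981965 = 1/1831 - 4981965 = -9121977914/1831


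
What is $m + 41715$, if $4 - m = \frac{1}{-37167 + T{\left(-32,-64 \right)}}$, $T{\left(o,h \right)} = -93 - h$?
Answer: $\frac{1551779925}{37196} \approx 41719.0$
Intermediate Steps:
$m = \frac{148785}{37196}$ ($m = 4 - \frac{1}{-37167 - 29} = 4 - \frac{1}{-37196} = 4 - - \frac{1}{37196} = 4 + \frac{1}{37196} = \frac{148785}{37196} \approx 4.0$)
$m + 41715 = \frac{148785}{37196} + 41715 = \frac{1551779925}{37196}$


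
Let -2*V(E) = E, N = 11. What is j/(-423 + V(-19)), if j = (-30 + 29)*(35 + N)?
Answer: 92/827 ≈ 0.11125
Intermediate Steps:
V(E) = -E/2
j = -46 (j = (-30 + 29)*(35 + 11) = -1*46 = -46)
j/(-423 + V(-19)) = -46/(-423 - ½*(-19)) = -46/(-423 + 19/2) = -46/(-827/2) = -46*(-2/827) = 92/827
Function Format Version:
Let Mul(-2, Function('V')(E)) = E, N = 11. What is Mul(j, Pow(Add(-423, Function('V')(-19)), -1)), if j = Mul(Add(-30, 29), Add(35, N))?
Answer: Rational(92, 827) ≈ 0.11125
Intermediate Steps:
Function('V')(E) = Mul(Rational(-1, 2), E)
j = -46 (j = Mul(Add(-30, 29), Add(35, 11)) = Mul(-1, 46) = -46)
Mul(j, Pow(Add(-423, Function('V')(-19)), -1)) = Mul(-46, Pow(Add(-423, Mul(Rational(-1, 2), -19)), -1)) = Mul(-46, Pow(Add(-423, Rational(19, 2)), -1)) = Mul(-46, Pow(Rational(-827, 2), -1)) = Mul(-46, Rational(-2, 827)) = Rational(92, 827)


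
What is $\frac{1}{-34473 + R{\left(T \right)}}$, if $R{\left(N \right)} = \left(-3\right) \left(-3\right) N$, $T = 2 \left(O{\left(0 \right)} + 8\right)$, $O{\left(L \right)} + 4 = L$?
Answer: $- \frac{1}{34401} \approx -2.9069 \cdot 10^{-5}$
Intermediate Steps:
$O{\left(L \right)} = -4 + L$
$T = 8$ ($T = 2 \left(\left(-4 + 0\right) + 8\right) = 2 \left(-4 + 8\right) = 2 \cdot 4 = 8$)
$R{\left(N \right)} = 9 N$
$\frac{1}{-34473 + R{\left(T \right)}} = \frac{1}{-34473 + 9 \cdot 8} = \frac{1}{-34473 + 72} = \frac{1}{-34401} = - \frac{1}{34401}$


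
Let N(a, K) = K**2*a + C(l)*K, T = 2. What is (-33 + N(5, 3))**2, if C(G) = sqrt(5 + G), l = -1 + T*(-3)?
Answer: 126 + 72*I*sqrt(2) ≈ 126.0 + 101.82*I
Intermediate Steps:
l = -7 (l = -1 + 2*(-3) = -1 - 6 = -7)
N(a, K) = a*K**2 + I*K*sqrt(2) (N(a, K) = K**2*a + sqrt(5 - 7)*K = a*K**2 + sqrt(-2)*K = a*K**2 + (I*sqrt(2))*K = a*K**2 + I*K*sqrt(2))
(-33 + N(5, 3))**2 = (-33 + 3*(I*sqrt(2) + 3*5))**2 = (-33 + 3*(I*sqrt(2) + 15))**2 = (-33 + 3*(15 + I*sqrt(2)))**2 = (-33 + (45 + 3*I*sqrt(2)))**2 = (12 + 3*I*sqrt(2))**2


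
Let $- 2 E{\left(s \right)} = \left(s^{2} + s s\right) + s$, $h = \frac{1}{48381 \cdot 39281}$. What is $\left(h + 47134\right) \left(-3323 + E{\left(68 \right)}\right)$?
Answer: $- \frac{714906069656887675}{1900454061} \approx -3.7618 \cdot 10^{8}$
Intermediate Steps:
$h = \frac{1}{1900454061}$ ($h = \frac{1}{48381} \cdot \frac{1}{39281} = \frac{1}{1900454061} \approx 5.2619 \cdot 10^{-10}$)
$E{\left(s \right)} = - s^{2} - \frac{s}{2}$ ($E{\left(s \right)} = - \frac{\left(s^{2} + s s\right) + s}{2} = - \frac{\left(s^{2} + s^{2}\right) + s}{2} = - \frac{2 s^{2} + s}{2} = - \frac{s + 2 s^{2}}{2} = - s^{2} - \frac{s}{2}$)
$\left(h + 47134\right) \left(-3323 + E{\left(68 \right)}\right) = \left(\frac{1}{1900454061} + 47134\right) \left(-3323 - 68 \left(\frac{1}{2} + 68\right)\right) = \frac{89576001711175 \left(-3323 - 68 \cdot \frac{137}{2}\right)}{1900454061} = \frac{89576001711175 \left(-3323 - 4658\right)}{1900454061} = \frac{89576001711175}{1900454061} \left(-7981\right) = - \frac{714906069656887675}{1900454061}$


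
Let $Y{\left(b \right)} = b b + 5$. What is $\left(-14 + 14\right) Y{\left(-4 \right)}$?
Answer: $0$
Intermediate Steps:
$Y{\left(b \right)} = 5 + b^{2}$ ($Y{\left(b \right)} = b^{2} + 5 = 5 + b^{2}$)
$\left(-14 + 14\right) Y{\left(-4 \right)} = \left(-14 + 14\right) \left(5 + \left(-4\right)^{2}\right) = 0 \left(5 + 16\right) = 0 \cdot 21 = 0$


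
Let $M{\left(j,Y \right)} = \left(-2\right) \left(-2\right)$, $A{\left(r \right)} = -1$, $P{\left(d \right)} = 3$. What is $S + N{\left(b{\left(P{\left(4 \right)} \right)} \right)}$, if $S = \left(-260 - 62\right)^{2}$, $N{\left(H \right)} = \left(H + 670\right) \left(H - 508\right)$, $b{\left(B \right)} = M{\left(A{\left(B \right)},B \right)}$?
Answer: $-236012$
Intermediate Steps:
$M{\left(j,Y \right)} = 4$
$b{\left(B \right)} = 4$
$N{\left(H \right)} = \left(-508 + H\right) \left(670 + H\right)$ ($N{\left(H \right)} = \left(670 + H\right) \left(-508 + H\right) = \left(-508 + H\right) \left(670 + H\right)$)
$S = 103684$ ($S = \left(-322\right)^{2} = 103684$)
$S + N{\left(b{\left(P{\left(4 \right)} \right)} \right)} = 103684 + \left(-340360 + 4^{2} + 162 \cdot 4\right) = 103684 + \left(-340360 + 16 + 648\right) = 103684 - 339696 = -236012$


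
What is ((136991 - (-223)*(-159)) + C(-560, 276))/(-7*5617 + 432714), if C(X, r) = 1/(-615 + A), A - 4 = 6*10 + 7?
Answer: 11046899/42801376 ≈ 0.25810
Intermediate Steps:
A = 71 (A = 4 + (6*10 + 7) = 4 + (60 + 7) = 4 + 67 = 71)
C(X, r) = -1/544 (C(X, r) = 1/(-615 + 71) = 1/(-544) = -1/544)
((136991 - (-223)*(-159)) + C(-560, 276))/(-7*5617 + 432714) = ((136991 - (-223)*(-159)) - 1/544)/(-7*5617 + 432714) = ((136991 - 1*35457) - 1/544)/(-39319 + 432714) = ((136991 - 35457) - 1/544)/393395 = (101534 - 1/544)*(1/393395) = (55234495/544)*(1/393395) = 11046899/42801376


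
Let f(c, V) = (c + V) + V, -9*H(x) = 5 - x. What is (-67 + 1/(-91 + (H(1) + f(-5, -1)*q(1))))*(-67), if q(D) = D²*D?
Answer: 3977857/886 ≈ 4489.7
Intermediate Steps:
q(D) = D³
H(x) = -5/9 + x/9 (H(x) = -(5 - x)/9 = -5/9 + x/9)
f(c, V) = c + 2*V (f(c, V) = (V + c) + V = c + 2*V)
(-67 + 1/(-91 + (H(1) + f(-5, -1)*q(1))))*(-67) = (-67 + 1/(-91 + ((-5/9 + (⅑)*1) + (-5 + 2*(-1))*1³)))*(-67) = (-67 + 1/(-91 + ((-5/9 + ⅑) + (-5 - 2)*1)))*(-67) = (-67 + 1/(-91 + (-4/9 - 7*1)))*(-67) = (-67 + 1/(-91 + (-4/9 - 7)))*(-67) = (-67 + 1/(-91 - 67/9))*(-67) = (-67 + 1/(-886/9))*(-67) = (-67 - 9/886)*(-67) = -59371/886*(-67) = 3977857/886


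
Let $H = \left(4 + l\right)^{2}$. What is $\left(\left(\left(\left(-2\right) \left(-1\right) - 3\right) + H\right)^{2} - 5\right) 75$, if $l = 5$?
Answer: $479625$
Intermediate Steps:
$H = 81$ ($H = \left(4 + 5\right)^{2} = 9^{2} = 81$)
$\left(\left(\left(\left(-2\right) \left(-1\right) - 3\right) + H\right)^{2} - 5\right) 75 = \left(\left(\left(\left(-2\right) \left(-1\right) - 3\right) + 81\right)^{2} - 5\right) 75 = \left(\left(\left(2 - 3\right) + 81\right)^{2} - 5\right) 75 = \left(\left(-1 + 81\right)^{2} - 5\right) 75 = \left(80^{2} - 5\right) 75 = \left(6400 - 5\right) 75 = 6395 \cdot 75 = 479625$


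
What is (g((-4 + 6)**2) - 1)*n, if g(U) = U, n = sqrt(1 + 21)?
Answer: 3*sqrt(22) ≈ 14.071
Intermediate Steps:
n = sqrt(22) ≈ 4.6904
(g((-4 + 6)**2) - 1)*n = ((-4 + 6)**2 - 1)*sqrt(22) = (2**2 - 1)*sqrt(22) = (4 - 1)*sqrt(22) = 3*sqrt(22)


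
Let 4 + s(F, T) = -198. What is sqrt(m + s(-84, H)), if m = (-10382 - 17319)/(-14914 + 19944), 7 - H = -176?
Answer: I*sqrt(5250117830)/5030 ≈ 14.405*I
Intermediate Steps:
H = 183 (H = 7 - 1*(-176) = 7 + 176 = 183)
s(F, T) = -202 (s(F, T) = -4 - 198 = -202)
m = -27701/5030 ≈ -5.5072
sqrt(m + s(-84, H)) = sqrt(-27701/5030 - 202) = sqrt(-1043761/5030) = I*sqrt(5250117830)/5030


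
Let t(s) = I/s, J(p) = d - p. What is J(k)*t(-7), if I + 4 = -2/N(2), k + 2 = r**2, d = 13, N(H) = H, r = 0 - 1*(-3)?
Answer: 30/7 ≈ 4.2857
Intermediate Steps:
r = 3 (r = 0 + 3 = 3)
k = 7 (k = -2 + 3**2 = -2 + 9 = 7)
J(p) = 13 - p
I = -5 (I = -4 - 2/2 = -4 - 2*1/2 = -4 - 1 = -5)
t(s) = -5/s
J(k)*t(-7) = (13 - 1*7)*(-5/(-7)) = (13 - 7)*(-5*(-1/7)) = 6*(5/7) = 30/7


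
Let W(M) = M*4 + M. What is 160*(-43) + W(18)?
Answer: -6790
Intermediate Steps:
W(M) = 5*M (W(M) = 4*M + M = 5*M)
160*(-43) + W(18) = 160*(-43) + 5*18 = -6880 + 90 = -6790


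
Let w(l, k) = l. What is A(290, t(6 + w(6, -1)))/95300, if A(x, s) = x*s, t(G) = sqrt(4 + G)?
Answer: 58/4765 ≈ 0.012172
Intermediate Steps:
A(x, s) = s*x
A(290, t(6 + w(6, -1)))/95300 = (sqrt(4 + (6 + 6))*290)/95300 = (sqrt(4 + 12)*290)*(1/95300) = (sqrt(16)*290)*(1/95300) = (4*290)*(1/95300) = 1160*(1/95300) = 58/4765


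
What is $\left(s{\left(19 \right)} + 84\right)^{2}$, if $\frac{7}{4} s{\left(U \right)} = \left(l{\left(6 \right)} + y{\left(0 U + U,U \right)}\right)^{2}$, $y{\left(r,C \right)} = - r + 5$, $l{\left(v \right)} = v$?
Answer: $\frac{712336}{49} \approx 14537.0$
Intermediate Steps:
$y{\left(r,C \right)} = 5 - r$
$s{\left(U \right)} = \frac{4 \left(11 - U\right)^{2}}{7}$ ($s{\left(U \right)} = \frac{4 \left(6 - \left(-5 + U\right)\right)^{2}}{7} = \frac{4 \left(11 - U\right)^{2}}{7}$)
$\left(s{\left(19 \right)} + 84\right)^{2} = \left(\frac{4 \left(-11 + 19\right)^{2}}{7} + 84\right)^{2} = \left(\frac{4 \cdot 8^{2}}{7} + 84\right)^{2} = \left(\frac{4}{7} \cdot 64 + 84\right)^{2} = \left(\frac{256}{7} + 84\right)^{2} = \left(\frac{844}{7}\right)^{2} = \frac{712336}{49}$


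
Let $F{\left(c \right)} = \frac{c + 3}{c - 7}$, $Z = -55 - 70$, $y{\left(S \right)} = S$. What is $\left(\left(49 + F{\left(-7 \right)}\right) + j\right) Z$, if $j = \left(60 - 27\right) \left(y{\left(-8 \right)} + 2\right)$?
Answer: $\frac{130125}{7} \approx 18589.0$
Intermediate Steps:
$Z = -125$
$j = -198$ ($j = \left(60 - 27\right) \left(-8 + 2\right) = 33 \left(-6\right) = -198$)
$F{\left(c \right)} = \frac{3 + c}{-7 + c}$
$\left(\left(49 + F{\left(-7 \right)}\right) + j\right) Z = \left(\left(49 + \frac{3 - 7}{-7 - 7}\right) - 198\right) \left(-125\right) = \left(\left(49 + \frac{1}{-14} \left(-4\right)\right) - 198\right) \left(-125\right) = \left(\left(49 - - \frac{2}{7}\right) - 198\right) \left(-125\right) = \left(\left(49 + \frac{2}{7}\right) - 198\right) \left(-125\right) = \left(\frac{345}{7} - 198\right) \left(-125\right) = \left(- \frac{1041}{7}\right) \left(-125\right) = \frac{130125}{7}$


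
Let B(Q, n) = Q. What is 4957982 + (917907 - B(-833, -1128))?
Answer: 5876722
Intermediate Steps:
4957982 + (917907 - B(-833, -1128)) = 4957982 + (917907 - 1*(-833)) = 4957982 + (917907 + 833) = 4957982 + 918740 = 5876722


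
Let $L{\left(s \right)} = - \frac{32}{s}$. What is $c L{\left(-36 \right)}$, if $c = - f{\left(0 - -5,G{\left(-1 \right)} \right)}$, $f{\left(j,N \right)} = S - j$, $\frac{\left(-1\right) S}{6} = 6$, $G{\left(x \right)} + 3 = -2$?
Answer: $\frac{328}{9} \approx 36.444$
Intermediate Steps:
$G{\left(x \right)} = -5$ ($G{\left(x \right)} = -3 - 2 = -5$)
$S = -36$ ($S = \left(-6\right) 6 = -36$)
$f{\left(j,N \right)} = -36 - j$
$c = 41$ ($c = - (-36 - \left(0 - -5\right)) = - (-36 - \left(0 + 5\right)) = - (-36 - 5) = \left(-1\right) \left(-41\right) = 41$)
$c L{\left(-36 \right)} = 41 \left(- \frac{32}{-36}\right) = 41 \left(\left(-32\right) \left(- \frac{1}{36}\right)\right) = 41 \cdot \frac{8}{9} = \frac{328}{9}$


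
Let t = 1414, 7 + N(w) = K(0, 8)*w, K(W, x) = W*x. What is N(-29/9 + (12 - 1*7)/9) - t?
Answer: -1421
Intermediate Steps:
N(w) = -7 (N(w) = -7 + (0*8)*w = -7 + 0*w = -7 + 0 = -7)
N(-29/9 + (12 - 1*7)/9) - t = -7 - 1*1414 = -7 - 1414 = -1421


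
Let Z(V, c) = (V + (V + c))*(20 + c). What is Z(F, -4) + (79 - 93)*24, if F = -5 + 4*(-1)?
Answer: -688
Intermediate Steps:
F = -9 (F = -5 - 4 = -9)
Z(V, c) = (20 + c)*(c + 2*V) (Z(V, c) = (c + 2*V)*(20 + c) = (20 + c)*(c + 2*V))
Z(F, -4) + (79 - 93)*24 = ((-4)² + 20*(-4) + 40*(-9) + 2*(-9)*(-4)) + (79 - 93)*24 = (16 - 80 - 360 + 72) - 14*24 = -352 - 336 = -688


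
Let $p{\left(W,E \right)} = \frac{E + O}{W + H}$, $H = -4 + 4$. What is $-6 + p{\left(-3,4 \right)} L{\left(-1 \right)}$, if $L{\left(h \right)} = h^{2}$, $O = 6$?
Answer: $- \frac{28}{3} \approx -9.3333$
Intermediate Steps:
$H = 0$
$p{\left(W,E \right)} = \frac{6 + E}{W}$ ($p{\left(W,E \right)} = \frac{E + 6}{W + 0} = \frac{6 + E}{W}$)
$-6 + p{\left(-3,4 \right)} L{\left(-1 \right)} = -6 + \frac{6 + 4}{-3} \left(-1\right)^{2} = -6 + \left(- \frac{1}{3}\right) 10 \cdot 1 = -6 - \frac{10}{3} = - \frac{28}{3}$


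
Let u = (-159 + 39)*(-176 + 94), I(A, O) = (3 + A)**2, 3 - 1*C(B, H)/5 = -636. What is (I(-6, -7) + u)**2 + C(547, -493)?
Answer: 97005996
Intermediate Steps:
C(B, H) = 3195 (C(B, H) = 15 - 5*(-636) = 15 + 3180 = 3195)
u = 9840 (u = -120*(-82) = 9840)
(I(-6, -7) + u)**2 + C(547, -493) = ((3 - 6)**2 + 9840)**2 + 3195 = ((-3)**2 + 9840)**2 + 3195 = (9 + 9840)**2 + 3195 = 9849**2 + 3195 = 97002801 + 3195 = 97005996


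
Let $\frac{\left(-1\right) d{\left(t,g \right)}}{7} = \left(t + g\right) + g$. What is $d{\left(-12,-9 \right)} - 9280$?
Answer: $-9070$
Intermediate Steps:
$d{\left(t,g \right)} = - 14 g - 7 t$ ($d{\left(t,g \right)} = - 7 \left(\left(t + g\right) + g\right) = - 7 \left(\left(g + t\right) + g\right) = - 7 \left(t + 2 g\right) = - 14 g - 7 t$)
$d{\left(-12,-9 \right)} - 9280 = \left(\left(-14\right) \left(-9\right) - -84\right) - 9280 = \left(126 + 84\right) - 9280 = 210 - 9280 = -9070$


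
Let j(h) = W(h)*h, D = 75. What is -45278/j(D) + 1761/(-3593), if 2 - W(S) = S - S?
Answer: -81474002/269475 ≈ -302.34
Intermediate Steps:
W(S) = 2 (W(S) = 2 - (S - S) = 2 - 1*0 = 2 + 0 = 2)
j(h) = 2*h
-45278/j(D) + 1761/(-3593) = -45278/(2*75) + 1761/(-3593) = -45278/150 + 1761*(-1/3593) = -45278*1/150 - 1761/3593 = -22639/75 - 1761/3593 = -81474002/269475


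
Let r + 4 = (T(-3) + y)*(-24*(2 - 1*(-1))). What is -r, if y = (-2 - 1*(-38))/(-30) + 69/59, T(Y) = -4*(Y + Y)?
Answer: 510292/295 ≈ 1729.8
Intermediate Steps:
T(Y) = -8*Y
y = -9/295 (y = (-2 + 38)*(-1/30) + 69*(1/59) = 36*(-1/30) + 69/59 = -6/5 + 69/59 = -9/295 ≈ -0.030508)
r = -510292/295 (r = -4 + (-8*(-3) - 9/295)*(-24*(2 - 1*(-1))) = -4 + (24 - 9/295)*(-24*(2 + 1)) = -4 + 7071*(-24*3)/295 = -4 + (7071/295)*(-72) = -4 - 509112/295 = -510292/295 ≈ -1729.8)
-r = -1*(-510292/295) = 510292/295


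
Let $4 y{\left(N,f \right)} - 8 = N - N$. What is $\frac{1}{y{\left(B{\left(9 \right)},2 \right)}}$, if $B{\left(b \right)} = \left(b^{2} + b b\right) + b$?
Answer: $\frac{1}{2} \approx 0.5$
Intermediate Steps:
$B{\left(b \right)} = b + 2 b^{2}$ ($B{\left(b \right)} = \left(b^{2} + b^{2}\right) + b = 2 b^{2} + b = b + 2 b^{2}$)
$y{\left(N,f \right)} = 2$ ($y{\left(N,f \right)} = 2 + \frac{N - N}{4} = 2 + \frac{1}{4} \cdot 0 = 2 + 0 = 2$)
$\frac{1}{y{\left(B{\left(9 \right)},2 \right)}} = \frac{1}{2}$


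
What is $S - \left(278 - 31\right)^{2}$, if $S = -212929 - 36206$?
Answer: $-310144$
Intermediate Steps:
$S = -249135$ ($S = -212929 - 36206 = -249135$)
$S - \left(278 - 31\right)^{2} = -249135 - \left(278 - 31\right)^{2} = -249135 - 247^{2} = -249135 - 61009 = -310144$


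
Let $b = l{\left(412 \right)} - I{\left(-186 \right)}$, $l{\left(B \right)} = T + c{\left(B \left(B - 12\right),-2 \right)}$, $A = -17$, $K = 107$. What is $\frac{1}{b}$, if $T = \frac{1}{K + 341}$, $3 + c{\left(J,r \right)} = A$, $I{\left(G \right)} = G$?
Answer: $\frac{448}{74369} \approx 0.006024$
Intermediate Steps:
$c{\left(J,r \right)} = -20$ ($c{\left(J,r \right)} = -3 - 17 = -20$)
$T = \frac{1}{448}$ ($T = \frac{1}{107 + 341} = \frac{1}{448} \approx 0.0022321$)
$l{\left(B \right)} = - \frac{8959}{448}$ ($l{\left(B \right)} = \frac{1}{448} - 20 = - \frac{8959}{448}$)
$b = \frac{74369}{448}$ ($b = - \frac{8959}{448} - -186 = - \frac{8959}{448} + 186 = \frac{74369}{448} \approx 166.0$)
$\frac{1}{b} = \frac{1}{\frac{74369}{448}} = \frac{448}{74369}$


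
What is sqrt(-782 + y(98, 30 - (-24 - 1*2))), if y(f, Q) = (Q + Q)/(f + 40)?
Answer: I*sqrt(3719238)/69 ≈ 27.95*I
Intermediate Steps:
y(f, Q) = 2*Q/(40 + f) (y(f, Q) = (2*Q)/(40 + f) = 2*Q/(40 + f))
sqrt(-782 + y(98, 30 - (-24 - 1*2))) = sqrt(-782 + 2*(30 - (-24 - 1*2))/(40 + 98)) = sqrt(-782 + 2*(30 - (-24 - 2))/138) = sqrt(-782 + 2*(30 - 1*(-26))*(1/138)) = sqrt(-782 + 2*(30 + 26)*(1/138)) = sqrt(-782 + 2*56*(1/138)) = sqrt(-782 + 56/69) = sqrt(-53902/69) = I*sqrt(3719238)/69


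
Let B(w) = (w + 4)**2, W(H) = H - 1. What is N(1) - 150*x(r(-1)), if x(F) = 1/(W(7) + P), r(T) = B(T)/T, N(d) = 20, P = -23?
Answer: 490/17 ≈ 28.824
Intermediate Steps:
W(H) = -1 + H
B(w) = (4 + w)**2
r(T) = (4 + T)**2/T
x(F) = -1/17 (x(F) = 1/((-1 + 7) - 23) = 1/(6 - 23) = 1/(-17) = -1/17)
N(1) - 150*x(r(-1)) = 20 - 150*(-1/17) = 20 + 150/17 = 490/17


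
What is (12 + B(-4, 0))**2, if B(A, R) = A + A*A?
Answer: 576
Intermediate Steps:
B(A, R) = A + A**2
(12 + B(-4, 0))**2 = (12 - 4*(1 - 4))**2 = (12 - 4*(-3))**2 = (12 + 12)**2 = 24**2 = 576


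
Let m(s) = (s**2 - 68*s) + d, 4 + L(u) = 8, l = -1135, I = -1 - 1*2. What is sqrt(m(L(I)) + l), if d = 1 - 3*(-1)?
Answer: I*sqrt(1387) ≈ 37.242*I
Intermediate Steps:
I = -3 (I = -1 - 2 = -3)
d = 4 (d = 1 + 3 = 4)
L(u) = 4 (L(u) = -4 + 8 = 4)
m(s) = 4 + s**2 - 68*s (m(s) = (s**2 - 68*s) + 4 = 4 + s**2 - 68*s)
sqrt(m(L(I)) + l) = sqrt((4 + 4**2 - 68*4) - 1135) = sqrt((4 + 16 - 272) - 1135) = sqrt(-252 - 1135) = sqrt(-1387) = I*sqrt(1387)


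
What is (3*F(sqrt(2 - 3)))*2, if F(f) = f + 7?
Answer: 42 + 6*I ≈ 42.0 + 6.0*I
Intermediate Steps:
F(f) = 7 + f
(3*F(sqrt(2 - 3)))*2 = (3*(7 + sqrt(2 - 3)))*2 = (3*(7 + sqrt(-1)))*2 = (3*(7 + I))*2 = (21 + 3*I)*2 = 42 + 6*I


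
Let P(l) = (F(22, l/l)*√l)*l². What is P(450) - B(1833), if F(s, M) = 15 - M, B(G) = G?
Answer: -1833 + 42525000*√2 ≈ 6.0138e+7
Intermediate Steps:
P(l) = 14*l^(5/2) (P(l) = ((15 - l/l)*√l)*l² = ((15 - 1*1)*√l)*l² = ((15 - 1)*√l)*l² = (14*√l)*l² = 14*l^(5/2))
P(450) - B(1833) = 14*450^(5/2) - 1*1833 = 14*(3037500*√2) - 1833 = 42525000*√2 - 1833 = -1833 + 42525000*√2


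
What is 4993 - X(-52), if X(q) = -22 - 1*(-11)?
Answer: 5004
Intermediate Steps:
X(q) = -11 (X(q) = -22 + 11 = -11)
4993 - X(-52) = 4993 - 1*(-11) = 4993 + 11 = 5004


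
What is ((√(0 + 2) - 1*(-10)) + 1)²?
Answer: (11 + √2)² ≈ 154.11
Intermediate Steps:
((√(0 + 2) - 1*(-10)) + 1)² = ((√2 + 10) + 1)² = ((10 + √2) + 1)² = (11 + √2)²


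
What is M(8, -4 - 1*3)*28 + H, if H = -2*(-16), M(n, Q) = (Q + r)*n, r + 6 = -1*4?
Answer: -3776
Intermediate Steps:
r = -10 (r = -6 - 1*4 = -6 - 4 = -10)
M(n, Q) = n*(-10 + Q) (M(n, Q) = (Q - 10)*n = (-10 + Q)*n = n*(-10 + Q))
H = 32
M(8, -4 - 1*3)*28 + H = (8*(-10 + (-4 - 1*3)))*28 + 32 = (8*(-10 + (-4 - 3)))*28 + 32 = (8*(-10 - 7))*28 + 32 = (8*(-17))*28 + 32 = -136*28 + 32 = -3808 + 32 = -3776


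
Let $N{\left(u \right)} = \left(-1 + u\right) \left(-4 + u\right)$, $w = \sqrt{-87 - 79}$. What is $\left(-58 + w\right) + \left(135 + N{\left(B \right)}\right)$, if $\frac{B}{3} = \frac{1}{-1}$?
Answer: $105 + i \sqrt{166} \approx 105.0 + 12.884 i$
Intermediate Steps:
$B = -3$ ($B = \frac{3}{-1} = 3 \left(-1\right) = -3$)
$w = i \sqrt{166}$ ($w = \sqrt{-166} = i \sqrt{166} \approx 12.884 i$)
$\left(-58 + w\right) + \left(135 + N{\left(B \right)}\right) = \left(-58 + i \sqrt{166}\right) + \left(135 + \left(4 + \left(-3\right)^{2} - -15\right)\right) = \left(-58 + i \sqrt{166}\right) + \left(135 + \left(4 + 9 + 15\right)\right) = \left(-58 + i \sqrt{166}\right) + \left(135 + 28\right) = \left(-58 + i \sqrt{166}\right) + 163 = 105 + i \sqrt{166}$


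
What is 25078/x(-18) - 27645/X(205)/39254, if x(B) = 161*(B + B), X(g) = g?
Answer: -265742963/61369497 ≈ -4.3302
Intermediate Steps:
x(B) = 322*B (x(B) = 161*(2*B) = 322*B)
25078/x(-18) - 27645/X(205)/39254 = 25078/((322*(-18))) - 27645/205/39254 = 25078/(-5796) - 27645*1/205*(1/39254) = 25078*(-1/5796) - 5529/41*1/39254 = -12539/2898 - 291/84706 = -265742963/61369497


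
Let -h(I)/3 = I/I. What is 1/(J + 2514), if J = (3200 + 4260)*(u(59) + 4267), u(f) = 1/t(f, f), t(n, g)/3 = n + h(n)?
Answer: 42/1337043893 ≈ 3.1413e-8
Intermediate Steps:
h(I) = -3 (h(I) = -3*I/I = -3*1 = -3)
t(n, g) = -9 + 3*n (t(n, g) = 3*(n - 3) = 3*(-3 + n) = -9 + 3*n)
u(f) = 1/(-9 + 3*f)
J = 1336938305/42 (J = (3200 + 4260)*(1/(3*(-3 + 59)) + 4267) = 7460*((1/3)/56 + 4267) = 7460*((1/3)*(1/56) + 4267) = 7460*(1/168 + 4267) = 7460*(716857/168) = 1336938305/42 ≈ 3.1832e+7)
1/(J + 2514) = 1/(1336938305/42 + 2514) = 1/(1337043893/42) = 42/1337043893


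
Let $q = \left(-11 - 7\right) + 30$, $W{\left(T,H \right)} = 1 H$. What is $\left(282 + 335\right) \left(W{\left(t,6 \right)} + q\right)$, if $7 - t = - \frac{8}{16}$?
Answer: $11106$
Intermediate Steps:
$t = \frac{15}{2}$ ($t = 7 - - \frac{8}{16} = 7 - \left(-8\right) \frac{1}{16} = 7 - - \frac{1}{2} = 7 + \frac{1}{2} = \frac{15}{2} \approx 7.5$)
$W{\left(T,H \right)} = H$
$q = 12$ ($q = -18 + 30 = 12$)
$\left(282 + 335\right) \left(W{\left(t,6 \right)} + q\right) = \left(282 + 335\right) \left(6 + 12\right) = 617 \cdot 18 = 11106$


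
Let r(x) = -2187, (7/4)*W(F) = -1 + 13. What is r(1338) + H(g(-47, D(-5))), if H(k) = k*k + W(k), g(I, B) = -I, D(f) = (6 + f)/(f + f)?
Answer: 202/7 ≈ 28.857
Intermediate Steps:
W(F) = 48/7 (W(F) = 4*(-1 + 13)/7 = (4/7)*12 = 48/7)
D(f) = (6 + f)/(2*f) (D(f) = (6 + f)/((2*f)) = (6 + f)*(1/(2*f)) = (6 + f)/(2*f))
H(k) = 48/7 + k**2 (H(k) = k*k + 48/7 = k**2 + 48/7 = 48/7 + k**2)
r(1338) + H(g(-47, D(-5))) = -2187 + (48/7 + (-1*(-47))**2) = -2187 + (48/7 + 47**2) = -2187 + (48/7 + 2209) = -2187 + 15511/7 = 202/7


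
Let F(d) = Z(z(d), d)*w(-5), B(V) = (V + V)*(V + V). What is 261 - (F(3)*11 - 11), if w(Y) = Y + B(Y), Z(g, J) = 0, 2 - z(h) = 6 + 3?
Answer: 272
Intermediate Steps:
B(V) = 4*V² (B(V) = (2*V)*(2*V) = 4*V²)
z(h) = -7 (z(h) = 2 - (6 + 3) = 2 - 1*9 = 2 - 9 = -7)
w(Y) = Y + 4*Y²
F(d) = 0 (F(d) = 0*(-5*(1 + 4*(-5))) = 0*(-5*(1 - 20)) = 0*(-5*(-19)) = 0*95 = 0)
261 - (F(3)*11 - 11) = 261 - (0*11 - 11) = 261 - (0 - 11) = 261 - 1*(-11) = 261 + 11 = 272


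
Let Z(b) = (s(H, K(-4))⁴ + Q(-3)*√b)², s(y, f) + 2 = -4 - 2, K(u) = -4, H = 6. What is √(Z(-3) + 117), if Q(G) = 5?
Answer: √(16777258 + 40960*I*√3) ≈ 4096.0 + 8.66*I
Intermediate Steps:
s(y, f) = -8 (s(y, f) = -2 + (-4 - 2) = -2 - 6 = -8)
Z(b) = (4096 + 5*√b)² (Z(b) = ((-8)⁴ + 5*√b)² = (4096 + 5*√b)²)
√(Z(-3) + 117) = √((4096 + 5*√(-3))² + 117) = √((4096 + 5*(I*√3))² + 117) = √((4096 + 5*I*√3)² + 117) = √(117 + (4096 + 5*I*√3)²)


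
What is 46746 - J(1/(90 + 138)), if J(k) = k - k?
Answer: 46746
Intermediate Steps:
J(k) = 0
46746 - J(1/(90 + 138)) = 46746 - 1*0 = 46746 + 0 = 46746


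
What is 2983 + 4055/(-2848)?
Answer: 8491529/2848 ≈ 2981.6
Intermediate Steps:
2983 + 4055/(-2848) = 2983 + 4055*(-1/2848) = 2983 - 4055/2848 = 8491529/2848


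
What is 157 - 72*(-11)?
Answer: 949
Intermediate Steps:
157 - 72*(-11) = 157 + 792 = 949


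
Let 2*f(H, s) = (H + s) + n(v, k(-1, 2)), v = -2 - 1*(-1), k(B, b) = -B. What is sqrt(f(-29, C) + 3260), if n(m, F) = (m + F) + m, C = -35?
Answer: sqrt(12910)/2 ≈ 56.811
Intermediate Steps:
v = -1 (v = -2 + 1 = -1)
n(m, F) = F + 2*m (n(m, F) = (F + m) + m = F + 2*m)
f(H, s) = -1/2 + H/2 + s/2 (f(H, s) = ((H + s) + (-1*(-1) + 2*(-1)))/2 = ((H + s) + (1 - 2))/2 = ((H + s) - 1)/2 = (-1 + H + s)/2 = -1/2 + H/2 + s/2)
sqrt(f(-29, C) + 3260) = sqrt((-1/2 + (1/2)*(-29) + (1/2)*(-35)) + 3260) = sqrt((-1/2 - 29/2 - 35/2) + 3260) = sqrt(-65/2 + 3260) = sqrt(6455/2) = sqrt(12910)/2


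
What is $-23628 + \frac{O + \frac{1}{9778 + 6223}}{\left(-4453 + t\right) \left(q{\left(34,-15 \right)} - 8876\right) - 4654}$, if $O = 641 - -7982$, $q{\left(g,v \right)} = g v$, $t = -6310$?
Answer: $- \frac{265219514513597}{11224797506} \approx -23628.0$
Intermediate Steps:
$O = 8623$ ($O = 641 + 7982 = 8623$)
$-23628 + \frac{O + \frac{1}{9778 + 6223}}{\left(-4453 + t\right) \left(q{\left(34,-15 \right)} - 8876\right) - 4654} = -23628 + \frac{8623 + \frac{1}{9778 + 6223}}{\left(-4453 - 6310\right) \left(34 \left(-15\right) - 8876\right) - 4654} = -23628 + \frac{8623 + \frac{1}{16001}}{- 10763 \left(-510 - 8876\right) - 4654} = -23628 + \frac{8623 + \frac{1}{16001}}{\left(-10763\right) \left(-9386\right) - 4654} = -23628 + \frac{137976624}{16001 \left(101021518 - 4654\right)} = -23628 + \frac{137976624}{16001 \cdot 101016864} = -23628 + \frac{137976624}{16001} \cdot \frac{1}{101016864} = -23628 + \frac{958171}{11224797506} = - \frac{265219514513597}{11224797506}$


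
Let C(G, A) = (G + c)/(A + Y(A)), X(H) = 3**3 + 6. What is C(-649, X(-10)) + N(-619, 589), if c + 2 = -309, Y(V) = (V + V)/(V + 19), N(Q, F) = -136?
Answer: -48712/297 ≈ -164.01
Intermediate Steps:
Y(V) = 2*V/(19 + V) (Y(V) = (2*V)/(19 + V) = 2*V/(19 + V))
c = -311 (c = -2 - 309 = -311)
X(H) = 33 (X(H) = 27 + 6 = 33)
C(G, A) = (-311 + G)/(A + 2*A/(19 + A)) (C(G, A) = (G - 311)/(A + 2*A/(19 + A)) = (-311 + G)/(A + 2*A/(19 + A)))
C(-649, X(-10)) + N(-619, 589) = (-311 - 649)*(19 + 33)/(33*(21 + 33)) - 136 = (1/33)*(-960)*52/54 - 136 = (1/33)*(1/54)*(-960)*52 - 136 = -8320/297 - 136 = -48712/297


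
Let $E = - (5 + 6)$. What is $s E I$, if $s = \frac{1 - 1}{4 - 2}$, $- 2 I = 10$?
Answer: $0$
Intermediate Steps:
$E = -11$ ($E = \left(-1\right) 11 = -11$)
$I = -5$ ($I = \left(- \frac{1}{2}\right) 10 = -5$)
$s = 0$ ($s = \frac{0}{2} = 0 \cdot \frac{1}{2} = 0$)
$s E I = 0 \left(-11\right) \left(-5\right) = 0 \left(-5\right) = 0$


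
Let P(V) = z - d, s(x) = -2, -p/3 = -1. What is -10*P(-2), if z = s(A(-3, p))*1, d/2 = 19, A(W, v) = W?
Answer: 400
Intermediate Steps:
p = 3 (p = -3*(-1) = 3)
d = 38 (d = 2*19 = 38)
z = -2 (z = -2*1 = -2)
P(V) = -40 (P(V) = -2 - 1*38 = -2 - 38 = -40)
-10*P(-2) = -10*(-40) = 400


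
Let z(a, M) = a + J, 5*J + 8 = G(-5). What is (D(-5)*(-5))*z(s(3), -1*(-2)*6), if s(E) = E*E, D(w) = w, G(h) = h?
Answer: 160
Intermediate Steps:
J = -13/5 (J = -8/5 + (⅕)*(-5) = -8/5 - 1 = -13/5 ≈ -2.6000)
s(E) = E²
z(a, M) = -13/5 + a (z(a, M) = a - 13/5 = -13/5 + a)
(D(-5)*(-5))*z(s(3), -1*(-2)*6) = (-5*(-5))*(-13/5 + 3²) = 25*(-13/5 + 9) = 25*(32/5) = 160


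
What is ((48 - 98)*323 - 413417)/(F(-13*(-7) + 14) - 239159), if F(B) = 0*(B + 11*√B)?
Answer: 429567/239159 ≈ 1.7962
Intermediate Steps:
F(B) = 0
((48 - 98)*323 - 413417)/(F(-13*(-7) + 14) - 239159) = ((48 - 98)*323 - 413417)/(0 - 239159) = (-50*323 - 413417)/(-239159) = (-16150 - 413417)*(-1/239159) = -429567*(-1/239159) = 429567/239159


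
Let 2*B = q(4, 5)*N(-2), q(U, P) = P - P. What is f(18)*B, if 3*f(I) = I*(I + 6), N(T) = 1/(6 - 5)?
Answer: 0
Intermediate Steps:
q(U, P) = 0
N(T) = 1 (N(T) = 1/1 = 1)
B = 0 (B = (0*1)/2 = (½)*0 = 0)
f(I) = I*(6 + I)/3 (f(I) = (I*(I + 6))/3 = (I*(6 + I))/3 = I*(6 + I)/3)
f(18)*B = ((⅓)*18*(6 + 18))*0 = ((⅓)*18*24)*0 = 144*0 = 0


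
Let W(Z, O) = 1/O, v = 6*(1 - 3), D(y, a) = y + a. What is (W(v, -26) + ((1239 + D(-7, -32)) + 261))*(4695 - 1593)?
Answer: 58914735/13 ≈ 4.5319e+6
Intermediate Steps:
D(y, a) = a + y
v = -12 (v = 6*(-2) = -12)
(W(v, -26) + ((1239 + D(-7, -32)) + 261))*(4695 - 1593) = (1/(-26) + ((1239 + (-32 - 7)) + 261))*(4695 - 1593) = (-1/26 + ((1239 - 39) + 261))*3102 = (-1/26 + (1200 + 261))*3102 = (-1/26 + 1461)*3102 = (37985/26)*3102 = 58914735/13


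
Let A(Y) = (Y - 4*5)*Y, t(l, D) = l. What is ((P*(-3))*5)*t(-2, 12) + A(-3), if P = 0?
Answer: 69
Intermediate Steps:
A(Y) = Y*(-20 + Y) (A(Y) = (Y - 20)*Y = (-20 + Y)*Y = Y*(-20 + Y))
((P*(-3))*5)*t(-2, 12) + A(-3) = ((0*(-3))*5)*(-2) - 3*(-20 - 3) = (0*5)*(-2) - 3*(-23) = 0*(-2) + 69 = 0 + 69 = 69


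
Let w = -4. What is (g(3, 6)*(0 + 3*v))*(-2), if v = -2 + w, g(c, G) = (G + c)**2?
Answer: 2916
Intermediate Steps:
v = -6 (v = -2 - 4 = -6)
(g(3, 6)*(0 + 3*v))*(-2) = ((6 + 3)**2*(0 + 3*(-6)))*(-2) = (9**2*(0 - 18))*(-2) = (81*(-18))*(-2) = -1458*(-2) = 2916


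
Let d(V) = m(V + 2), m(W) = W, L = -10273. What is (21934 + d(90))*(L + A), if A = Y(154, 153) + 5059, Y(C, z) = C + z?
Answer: -108081582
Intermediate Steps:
A = 5366 (A = (154 + 153) + 5059 = 307 + 5059 = 5366)
d(V) = 2 + V (d(V) = V + 2 = 2 + V)
(21934 + d(90))*(L + A) = (21934 + (2 + 90))*(-10273 + 5366) = (21934 + 92)*(-4907) = 22026*(-4907) = -108081582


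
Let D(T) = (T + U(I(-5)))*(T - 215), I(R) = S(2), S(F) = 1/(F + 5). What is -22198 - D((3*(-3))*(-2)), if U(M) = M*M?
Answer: -913751/49 ≈ -18648.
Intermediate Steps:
S(F) = 1/(5 + F)
I(R) = 1/7 (I(R) = 1/(5 + 2) = 1/7)
U(M) = M**2
D(T) = (-215 + T)*(1/49 + T) (D(T) = (T + (1/7)**2)*(T - 215) = (T + 1/49)*(-215 + T) = (1/49 + T)*(-215 + T) = (-215 + T)*(1/49 + T))
-22198 - D((3*(-3))*(-2)) = -22198 - (-215/49 + ((3*(-3))*(-2))**2 - 10534*3*(-3)*(-2)/49) = -22198 - (-215/49 + (-9*(-2))**2 - (-94806)*(-2)/49) = -22198 - (-215/49 + 18**2 - 10534/49*18) = -22198 - (-215/49 + 324 - 189612/49) = -22198 - 1*(-173951/49) = -22198 + 173951/49 = -913751/49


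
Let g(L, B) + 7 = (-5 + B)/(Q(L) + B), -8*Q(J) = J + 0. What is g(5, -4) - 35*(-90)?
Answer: 116363/37 ≈ 3144.9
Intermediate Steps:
Q(J) = -J/8 (Q(J) = -(J + 0)/8 = -J/8)
g(L, B) = -7 + (-5 + B)/(B - L/8) (g(L, B) = -7 + (-5 + B)/(-L/8 + B) = -7 + (-5 + B)/(B - L/8))
g(5, -4) - 35*(-90) = (-40 - 48*(-4) + 7*5)/(-1*5 + 8*(-4)) - 35*(-90) = (-40 + 192 + 35)/(-5 - 32) + 3150 = 187/(-37) + 3150 = -1/37*187 + 3150 = -187/37 + 3150 = 116363/37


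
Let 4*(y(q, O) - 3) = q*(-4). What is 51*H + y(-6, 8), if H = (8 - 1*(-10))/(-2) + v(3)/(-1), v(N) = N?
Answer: -603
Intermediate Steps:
y(q, O) = 3 - q (y(q, O) = 3 + (q*(-4))/4 = 3 + (-4*q)/4 = 3 - q)
H = -12 (H = (8 - 1*(-10))/(-2) + 3/(-1) = (8 + 10)*(-½) + 3*(-1) = 18*(-½) - 3 = -9 - 3 = -12)
51*H + y(-6, 8) = 51*(-12) + (3 - 1*(-6)) = -612 + (3 + 6) = -612 + 9 = -603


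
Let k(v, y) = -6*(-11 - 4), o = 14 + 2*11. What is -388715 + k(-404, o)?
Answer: -388625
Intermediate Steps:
o = 36 (o = 14 + 22 = 36)
k(v, y) = 90 (k(v, y) = -6*(-15) = 90)
-388715 + k(-404, o) = -388715 + 90 = -388625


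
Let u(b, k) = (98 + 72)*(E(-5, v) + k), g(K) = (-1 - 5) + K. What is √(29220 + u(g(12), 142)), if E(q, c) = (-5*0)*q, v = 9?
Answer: 4*√3335 ≈ 231.00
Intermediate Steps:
E(q, c) = 0 (E(q, c) = 0*q = 0)
g(K) = -6 + K
u(b, k) = 170*k (u(b, k) = (98 + 72)*(0 + k) = 170*k)
√(29220 + u(g(12), 142)) = √(29220 + 170*142) = √(29220 + 24140) = √53360 = 4*√3335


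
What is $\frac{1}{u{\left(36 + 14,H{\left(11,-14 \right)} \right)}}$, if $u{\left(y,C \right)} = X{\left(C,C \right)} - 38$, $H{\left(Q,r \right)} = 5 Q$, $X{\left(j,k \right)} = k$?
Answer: $\frac{1}{17} \approx 0.058824$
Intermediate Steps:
$u{\left(y,C \right)} = -38 + C$ ($u{\left(y,C \right)} = C - 38 = -38 + C$)
$\frac{1}{u{\left(36 + 14,H{\left(11,-14 \right)} \right)}} = \frac{1}{-38 + 5 \cdot 11} = \frac{1}{-38 + 55} = \frac{1}{17}$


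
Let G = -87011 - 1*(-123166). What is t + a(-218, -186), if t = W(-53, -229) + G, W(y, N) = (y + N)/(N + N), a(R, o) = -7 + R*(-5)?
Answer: 8527643/229 ≈ 37239.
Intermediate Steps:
a(R, o) = -7 - 5*R
W(y, N) = (N + y)/(2*N) (W(y, N) = (N + y)/((2*N)) = (N + y)*(1/(2*N)) = (N + y)/(2*N))
G = 36155 (G = -87011 + 123166 = 36155)
t = 8279636/229 (t = (½)*(-229 - 53)/(-229) + 36155 = (½)*(-1/229)*(-282) + 36155 = 141/229 + 36155 = 8279636/229 ≈ 36156.)
t + a(-218, -186) = 8279636/229 + (-7 - 5*(-218)) = 8279636/229 + (-7 + 1090) = 8279636/229 + 1083 = 8527643/229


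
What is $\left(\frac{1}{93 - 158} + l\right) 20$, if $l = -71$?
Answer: $- \frac{18464}{13} \approx -1420.3$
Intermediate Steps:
$\left(\frac{1}{93 - 158} + l\right) 20 = \left(\frac{1}{93 - 158} - 71\right) 20 = \left(\frac{1}{-65} - 71\right) 20 = \left(- \frac{1}{65} - 71\right) 20 = \left(- \frac{4616}{65}\right) 20 = - \frac{18464}{13}$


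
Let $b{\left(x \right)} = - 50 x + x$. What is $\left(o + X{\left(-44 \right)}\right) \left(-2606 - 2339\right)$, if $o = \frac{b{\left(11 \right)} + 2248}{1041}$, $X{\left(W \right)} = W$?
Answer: $\frac{218049775}{1041} \approx 2.0946 \cdot 10^{5}$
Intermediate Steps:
$b{\left(x \right)} = - 49 x$
$o = \frac{1709}{1041}$ ($o = \frac{\left(-49\right) 11 + 2248}{1041} = \left(-539 + 2248\right) \frac{1}{1041} = 1709 \cdot \frac{1}{1041} = \frac{1709}{1041} \approx 1.6417$)
$\left(o + X{\left(-44 \right)}\right) \left(-2606 - 2339\right) = \left(\frac{1709}{1041} - 44\right) \left(-2606 - 2339\right) = - \frac{44095 \left(-2606 - 2339\right)}{1041} = \left(- \frac{44095}{1041}\right) \left(-4945\right) = \frac{218049775}{1041}$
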